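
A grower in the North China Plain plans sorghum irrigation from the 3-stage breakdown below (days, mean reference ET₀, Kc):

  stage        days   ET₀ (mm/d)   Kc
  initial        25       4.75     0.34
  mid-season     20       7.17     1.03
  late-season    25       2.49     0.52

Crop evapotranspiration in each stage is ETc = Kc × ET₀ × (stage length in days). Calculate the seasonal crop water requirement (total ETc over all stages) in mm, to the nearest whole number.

220 mm

initial: 0.34 × 4.75 × 25 = 40.38 mm
mid-season: 1.03 × 7.17 × 20 = 147.70 mm
late-season: 0.52 × 2.49 × 25 = 32.37 mm
Seasonal total = 220.45 mm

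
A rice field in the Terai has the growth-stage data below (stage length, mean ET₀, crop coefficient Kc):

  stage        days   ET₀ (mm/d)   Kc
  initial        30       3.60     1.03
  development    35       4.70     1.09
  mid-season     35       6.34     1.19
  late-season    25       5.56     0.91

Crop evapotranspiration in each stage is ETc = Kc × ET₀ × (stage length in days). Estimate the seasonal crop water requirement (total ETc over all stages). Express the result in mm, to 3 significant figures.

initial: 1.03 × 3.60 × 30 = 111.24 mm
development: 1.09 × 4.70 × 35 = 179.31 mm
mid-season: 1.19 × 6.34 × 35 = 264.06 mm
late-season: 0.91 × 5.56 × 25 = 126.49 mm
Seasonal total = 681.10 mm

681 mm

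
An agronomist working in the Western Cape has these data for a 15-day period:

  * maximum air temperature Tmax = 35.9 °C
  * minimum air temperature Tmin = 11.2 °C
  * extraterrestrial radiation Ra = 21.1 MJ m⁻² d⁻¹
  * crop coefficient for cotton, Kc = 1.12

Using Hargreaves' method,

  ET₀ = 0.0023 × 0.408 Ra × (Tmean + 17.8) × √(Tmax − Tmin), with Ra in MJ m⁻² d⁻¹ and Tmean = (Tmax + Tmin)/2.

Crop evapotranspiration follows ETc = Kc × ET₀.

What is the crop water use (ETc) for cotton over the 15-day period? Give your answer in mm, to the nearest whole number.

68 mm

Tmean = (35.9 + 11.2)/2 = 23.55 °C
0.408 Ra = 0.408 × 21.1 = 8.6088 mm/d equivalent
ET₀ = 0.0023 × 8.6088 × (23.55 + 17.8) × √24.7 = 0.0023 × 8.6088 × 41.35 × 4.9699 = 4.0691 mm/d
ETc = Kc × ET₀ = 1.12 × 4.0691 = 4.5574 mm/d
Over 15 days: 4.5574 × 15 = 68.361 mm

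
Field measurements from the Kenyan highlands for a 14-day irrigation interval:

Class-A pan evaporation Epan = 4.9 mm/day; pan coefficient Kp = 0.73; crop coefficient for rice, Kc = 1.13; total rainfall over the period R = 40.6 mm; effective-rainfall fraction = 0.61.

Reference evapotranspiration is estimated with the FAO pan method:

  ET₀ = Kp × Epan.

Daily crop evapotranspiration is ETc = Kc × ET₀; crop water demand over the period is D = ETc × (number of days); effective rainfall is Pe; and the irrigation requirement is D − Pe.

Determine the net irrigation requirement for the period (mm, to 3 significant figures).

ET₀ = 0.73 × 4.9 = 3.5770 mm/d
ETc = Kc × ET₀ = 1.13 × 3.5770 = 4.0420 mm/d
Crop demand D = ETc × 14 d = 4.0420 × 14 = 56.588 mm
Pe = 0.61 × 40.6 = 24.766 mm
D − Pe = 56.588 − 24.766 = 31.822 mm

31.8 mm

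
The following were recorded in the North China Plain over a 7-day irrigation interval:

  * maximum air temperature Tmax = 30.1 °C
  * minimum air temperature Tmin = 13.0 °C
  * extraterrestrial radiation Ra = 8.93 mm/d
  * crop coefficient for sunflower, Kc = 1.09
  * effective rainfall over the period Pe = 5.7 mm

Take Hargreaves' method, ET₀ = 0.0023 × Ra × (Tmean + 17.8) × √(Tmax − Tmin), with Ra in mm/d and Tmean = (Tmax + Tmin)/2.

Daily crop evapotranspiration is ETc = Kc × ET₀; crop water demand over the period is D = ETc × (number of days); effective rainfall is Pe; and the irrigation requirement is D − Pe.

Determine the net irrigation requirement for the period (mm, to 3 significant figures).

19.8 mm

Tmean = (30.1 + 13.0)/2 = 21.55 °C
ET₀ = 0.0023 × 8.93 × (21.55 + 17.8) × √17.1 = 0.0023 × 8.93 × 39.35 × 4.1352 = 3.3421 mm/d
ETc = Kc × ET₀ = 1.09 × 3.3421 = 3.6429 mm/d
Crop demand D = ETc × 7 d = 3.6429 × 7 = 25.500 mm
D − Pe = 25.500 − 5.7 = 19.800 mm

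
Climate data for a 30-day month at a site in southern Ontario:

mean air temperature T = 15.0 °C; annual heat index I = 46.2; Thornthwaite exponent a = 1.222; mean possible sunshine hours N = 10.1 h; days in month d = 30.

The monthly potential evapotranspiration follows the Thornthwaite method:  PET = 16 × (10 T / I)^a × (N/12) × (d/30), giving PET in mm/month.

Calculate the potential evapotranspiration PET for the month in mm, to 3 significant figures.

10T/I = 10 × 15.0 / 46.2 = 3.2468
(10T/I)^a = 3.2468^1.222 = 4.2170
Uncorrected PET = 16 × 4.2170 = 67.472 mm
Correction = (N/12)(d/30) = (10.1/12)(30/30) = 0.8417
PET = 67.472 × 0.8417 = 56.791 mm/month

56.8 mm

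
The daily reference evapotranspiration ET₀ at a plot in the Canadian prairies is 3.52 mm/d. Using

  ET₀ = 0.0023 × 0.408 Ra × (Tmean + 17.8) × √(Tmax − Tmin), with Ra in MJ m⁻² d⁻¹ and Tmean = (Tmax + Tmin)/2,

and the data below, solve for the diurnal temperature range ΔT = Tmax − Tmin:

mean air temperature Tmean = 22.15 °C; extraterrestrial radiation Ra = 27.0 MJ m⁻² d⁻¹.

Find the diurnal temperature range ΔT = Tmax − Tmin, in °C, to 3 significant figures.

√ΔT = ET₀ / [0.0023 × 0.408 × Ra × (Tmean+17.8)] = 3.52 / (0.0023 × 11.0160 × 39.95) = 3.4776
ΔT = 3.4776² = 12.094 °C

12.1 °C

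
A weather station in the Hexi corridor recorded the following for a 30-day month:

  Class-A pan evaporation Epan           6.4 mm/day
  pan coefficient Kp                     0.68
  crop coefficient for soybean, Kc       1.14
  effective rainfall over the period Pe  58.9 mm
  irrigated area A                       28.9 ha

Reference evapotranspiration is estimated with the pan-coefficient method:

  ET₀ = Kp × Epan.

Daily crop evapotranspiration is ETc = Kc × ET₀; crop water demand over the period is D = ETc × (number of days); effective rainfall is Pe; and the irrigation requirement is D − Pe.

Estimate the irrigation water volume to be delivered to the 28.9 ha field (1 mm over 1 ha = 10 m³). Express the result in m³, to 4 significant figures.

ET₀ = 0.68 × 6.4 = 4.3520 mm/d
ETc = Kc × ET₀ = 1.14 × 4.3520 = 4.9613 mm/d
Crop demand D = ETc × 30 d = 4.9613 × 30 = 148.839 mm
D − Pe = 148.839 − 58.9 = 89.939 mm
Volume = 89.939 mm × 28.9 ha × 10 = 25992.4 m³

25990 m³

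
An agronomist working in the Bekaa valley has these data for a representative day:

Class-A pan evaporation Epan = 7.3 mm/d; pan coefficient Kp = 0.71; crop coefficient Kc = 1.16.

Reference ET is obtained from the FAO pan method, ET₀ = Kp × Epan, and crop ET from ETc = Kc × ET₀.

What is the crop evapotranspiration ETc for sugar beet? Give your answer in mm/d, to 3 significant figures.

ET₀ = 0.71 × 7.3 = 5.1830 mm/d
ETc = Kc × ET₀ = 1.16 × 5.1830 = 6.0123 mm/d

6.01 mm/d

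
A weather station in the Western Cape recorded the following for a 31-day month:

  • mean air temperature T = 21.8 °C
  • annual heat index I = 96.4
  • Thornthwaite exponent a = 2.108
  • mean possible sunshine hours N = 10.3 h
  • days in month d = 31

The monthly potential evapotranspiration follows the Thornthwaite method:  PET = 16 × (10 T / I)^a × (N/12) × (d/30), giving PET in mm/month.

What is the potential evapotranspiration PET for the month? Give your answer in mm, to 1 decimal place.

79.3 mm

10T/I = 10 × 21.8 / 96.4 = 2.2614
(10T/I)^a = 2.2614^2.108 = 5.5851
Uncorrected PET = 16 × 5.5851 = 89.362 mm
Correction = (N/12)(d/30) = (10.3/12)(31/30) = 0.8869
PET = 89.362 × 0.8869 = 79.255 mm/month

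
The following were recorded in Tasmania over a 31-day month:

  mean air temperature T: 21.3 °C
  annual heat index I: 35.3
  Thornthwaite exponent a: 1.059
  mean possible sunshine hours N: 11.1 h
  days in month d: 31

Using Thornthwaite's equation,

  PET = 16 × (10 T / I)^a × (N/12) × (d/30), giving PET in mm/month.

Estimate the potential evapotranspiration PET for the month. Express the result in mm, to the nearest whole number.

103 mm

10T/I = 10 × 21.3 / 35.3 = 6.0340
(10T/I)^a = 6.0340^1.059 = 6.7090
Uncorrected PET = 16 × 6.7090 = 107.344 mm
Correction = (N/12)(d/30) = (11.1/12)(31/30) = 0.9558
PET = 107.344 × 0.9558 = 102.599 mm/month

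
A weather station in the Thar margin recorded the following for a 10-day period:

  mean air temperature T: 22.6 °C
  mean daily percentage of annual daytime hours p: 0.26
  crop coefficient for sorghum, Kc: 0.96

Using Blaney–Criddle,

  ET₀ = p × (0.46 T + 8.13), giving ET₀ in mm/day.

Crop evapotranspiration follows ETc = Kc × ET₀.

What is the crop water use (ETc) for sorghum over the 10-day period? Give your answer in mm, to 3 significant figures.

46.2 mm

ET₀ = 0.26 × (0.46 × 22.6 + 8.13) = 0.26 × 18.526 = 4.8168 mm/d
ETc = Kc × ET₀ = 0.96 × 4.8168 = 4.6241 mm/d
Over 10 days: 4.6241 × 10 = 46.241 mm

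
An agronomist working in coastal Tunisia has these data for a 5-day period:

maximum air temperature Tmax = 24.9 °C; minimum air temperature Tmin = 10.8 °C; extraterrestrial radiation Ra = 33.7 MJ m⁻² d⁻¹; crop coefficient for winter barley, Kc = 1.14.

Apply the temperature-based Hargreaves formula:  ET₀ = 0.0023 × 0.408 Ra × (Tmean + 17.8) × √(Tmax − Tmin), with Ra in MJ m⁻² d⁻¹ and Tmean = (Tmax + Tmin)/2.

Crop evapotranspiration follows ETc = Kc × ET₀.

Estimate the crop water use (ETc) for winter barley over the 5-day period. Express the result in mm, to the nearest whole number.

24 mm

Tmean = (24.9 + 10.8)/2 = 17.85 °C
0.408 Ra = 0.408 × 33.7 = 13.7496 mm/d equivalent
ET₀ = 0.0023 × 13.7496 × (17.85 + 17.8) × √14.1 = 0.0023 × 13.7496 × 35.65 × 3.7550 = 4.2334 mm/d
ETc = Kc × ET₀ = 1.14 × 4.2334 = 4.8261 mm/d
Over 5 days: 4.8261 × 5 = 24.131 mm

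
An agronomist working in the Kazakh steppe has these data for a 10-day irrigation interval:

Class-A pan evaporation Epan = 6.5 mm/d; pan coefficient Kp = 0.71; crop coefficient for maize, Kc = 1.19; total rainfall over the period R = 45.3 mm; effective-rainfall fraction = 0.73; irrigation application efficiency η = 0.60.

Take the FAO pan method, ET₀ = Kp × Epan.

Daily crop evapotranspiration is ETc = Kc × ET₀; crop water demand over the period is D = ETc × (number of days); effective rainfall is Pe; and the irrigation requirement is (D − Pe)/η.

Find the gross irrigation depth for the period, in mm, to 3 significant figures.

36.4 mm

ET₀ = 0.71 × 6.5 = 4.6150 mm/d
ETc = Kc × ET₀ = 1.19 × 4.6150 = 5.4919 mm/d
Crop demand D = ETc × 10 d = 5.4919 × 10 = 54.919 mm
Pe = 0.73 × 45.3 = 33.069 mm
D − Pe = 54.919 − 33.069 = 21.850 mm
Gross irrigation = 21.850 / 0.60 = 36.417 mm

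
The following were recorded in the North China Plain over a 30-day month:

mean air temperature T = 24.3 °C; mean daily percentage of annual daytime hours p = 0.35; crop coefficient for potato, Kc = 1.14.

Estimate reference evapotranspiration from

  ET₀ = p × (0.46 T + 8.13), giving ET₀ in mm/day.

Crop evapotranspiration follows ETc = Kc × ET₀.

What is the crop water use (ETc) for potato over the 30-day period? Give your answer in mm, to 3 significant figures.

231 mm

ET₀ = 0.35 × (0.46 × 24.3 + 8.13) = 0.35 × 19.308 = 6.7578 mm/d
ETc = Kc × ET₀ = 1.14 × 6.7578 = 7.7039 mm/d
Over 30 days: 7.7039 × 30 = 231.117 mm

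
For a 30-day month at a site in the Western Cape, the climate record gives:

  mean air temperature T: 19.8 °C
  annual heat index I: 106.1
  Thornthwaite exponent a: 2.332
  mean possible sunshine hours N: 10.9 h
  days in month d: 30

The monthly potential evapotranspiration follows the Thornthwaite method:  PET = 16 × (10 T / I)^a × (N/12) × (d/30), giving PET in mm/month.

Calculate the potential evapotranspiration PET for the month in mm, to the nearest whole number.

10T/I = 10 × 19.8 / 106.1 = 1.8662
(10T/I)^a = 1.8662^2.332 = 4.2842
Uncorrected PET = 16 × 4.2842 = 68.547 mm
Correction = (N/12)(d/30) = (10.9/12)(30/30) = 0.9083
PET = 68.547 × 0.9083 = 62.261 mm/month

62 mm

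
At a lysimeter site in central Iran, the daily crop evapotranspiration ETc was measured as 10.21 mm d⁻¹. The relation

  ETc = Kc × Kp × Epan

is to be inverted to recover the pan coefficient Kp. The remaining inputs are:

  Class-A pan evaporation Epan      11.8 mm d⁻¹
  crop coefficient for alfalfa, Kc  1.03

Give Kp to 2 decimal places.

0.84

ETc = Kc × Kp × Epan  ⇒  Kp = ETc / (Kc × Epan)
Kp = 10.21 / (1.03 × 11.8) = 10.21 / 12.154 = 0.8401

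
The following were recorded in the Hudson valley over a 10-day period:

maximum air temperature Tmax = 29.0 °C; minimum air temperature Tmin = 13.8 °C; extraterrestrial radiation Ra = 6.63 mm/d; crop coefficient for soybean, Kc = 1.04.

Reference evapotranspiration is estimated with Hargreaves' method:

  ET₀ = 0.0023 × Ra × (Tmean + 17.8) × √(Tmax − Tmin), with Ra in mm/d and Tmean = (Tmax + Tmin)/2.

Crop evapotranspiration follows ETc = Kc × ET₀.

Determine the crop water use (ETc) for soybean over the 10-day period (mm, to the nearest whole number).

24 mm

Tmean = (29.0 + 13.8)/2 = 21.40 °C
ET₀ = 0.0023 × 6.63 × (21.40 + 17.8) × √15.2 = 0.0023 × 6.63 × 39.20 × 3.8987 = 2.3305 mm/d
ETc = Kc × ET₀ = 1.04 × 2.3305 = 2.4237 mm/d
Over 10 days: 2.4237 × 10 = 24.237 mm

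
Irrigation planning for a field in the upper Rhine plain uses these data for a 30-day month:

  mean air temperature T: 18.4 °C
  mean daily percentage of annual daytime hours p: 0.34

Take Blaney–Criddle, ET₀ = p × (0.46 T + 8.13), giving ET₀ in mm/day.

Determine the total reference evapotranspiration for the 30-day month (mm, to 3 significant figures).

169 mm

ET₀ = 0.34 × (0.46 × 18.4 + 8.13) = 0.34 × 16.594 = 5.6420 mm/d
Monthly total = 5.6420 × 30 = 169.260 mm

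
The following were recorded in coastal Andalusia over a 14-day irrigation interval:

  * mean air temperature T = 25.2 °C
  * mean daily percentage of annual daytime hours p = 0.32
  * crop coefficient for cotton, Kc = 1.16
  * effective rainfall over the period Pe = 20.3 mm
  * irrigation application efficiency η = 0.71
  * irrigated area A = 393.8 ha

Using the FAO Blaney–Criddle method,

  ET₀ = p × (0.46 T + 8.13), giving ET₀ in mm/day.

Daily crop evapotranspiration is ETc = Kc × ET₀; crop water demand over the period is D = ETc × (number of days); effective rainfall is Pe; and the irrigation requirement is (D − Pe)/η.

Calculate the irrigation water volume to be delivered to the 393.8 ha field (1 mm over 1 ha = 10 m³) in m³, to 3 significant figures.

ET₀ = 0.32 × (0.46 × 25.2 + 8.13) = 0.32 × 19.722 = 6.3110 mm/d
ETc = Kc × ET₀ = 1.16 × 6.3110 = 7.3208 mm/d
Crop demand D = ETc × 14 d = 7.3208 × 14 = 102.491 mm
D − Pe = 102.491 − 20.3 = 82.191 mm
Gross irrigation = 82.191 / 0.71 = 115.762 mm
Volume = 115.762 mm × 393.8 ha × 10 = 455870.8 m³

456000 m³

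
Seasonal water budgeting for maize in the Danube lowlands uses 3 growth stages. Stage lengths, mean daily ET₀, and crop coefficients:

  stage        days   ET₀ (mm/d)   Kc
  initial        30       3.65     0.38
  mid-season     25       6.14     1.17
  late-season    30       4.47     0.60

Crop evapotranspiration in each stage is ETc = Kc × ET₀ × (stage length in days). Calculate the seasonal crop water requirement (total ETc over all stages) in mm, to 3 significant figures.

302 mm

initial: 0.38 × 3.65 × 30 = 41.61 mm
mid-season: 1.17 × 6.14 × 25 = 179.60 mm
late-season: 0.60 × 4.47 × 30 = 80.46 mm
Seasonal total = 301.67 mm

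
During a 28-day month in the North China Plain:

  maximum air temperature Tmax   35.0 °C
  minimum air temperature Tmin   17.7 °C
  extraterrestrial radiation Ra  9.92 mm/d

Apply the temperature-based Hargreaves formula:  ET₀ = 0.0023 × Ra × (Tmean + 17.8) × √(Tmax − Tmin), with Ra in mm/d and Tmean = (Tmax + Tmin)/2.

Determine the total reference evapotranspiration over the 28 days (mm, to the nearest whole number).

117 mm

Tmean = (35.0 + 17.7)/2 = 26.35 °C
ET₀ = 0.0023 × 9.92 × (26.35 + 17.8) × √17.3 = 0.0023 × 9.92 × 44.15 × 4.1593 = 4.1898 mm/d
Over 28 days: 4.1898 × 28 = 117.314 mm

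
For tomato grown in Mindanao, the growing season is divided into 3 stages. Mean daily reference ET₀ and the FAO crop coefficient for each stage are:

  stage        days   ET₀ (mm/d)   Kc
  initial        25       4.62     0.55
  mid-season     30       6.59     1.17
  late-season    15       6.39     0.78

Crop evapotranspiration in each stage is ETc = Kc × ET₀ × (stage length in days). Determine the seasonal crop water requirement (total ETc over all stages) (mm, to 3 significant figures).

370 mm

initial: 0.55 × 4.62 × 25 = 63.53 mm
mid-season: 1.17 × 6.59 × 30 = 231.31 mm
late-season: 0.78 × 6.39 × 15 = 74.76 mm
Seasonal total = 369.60 mm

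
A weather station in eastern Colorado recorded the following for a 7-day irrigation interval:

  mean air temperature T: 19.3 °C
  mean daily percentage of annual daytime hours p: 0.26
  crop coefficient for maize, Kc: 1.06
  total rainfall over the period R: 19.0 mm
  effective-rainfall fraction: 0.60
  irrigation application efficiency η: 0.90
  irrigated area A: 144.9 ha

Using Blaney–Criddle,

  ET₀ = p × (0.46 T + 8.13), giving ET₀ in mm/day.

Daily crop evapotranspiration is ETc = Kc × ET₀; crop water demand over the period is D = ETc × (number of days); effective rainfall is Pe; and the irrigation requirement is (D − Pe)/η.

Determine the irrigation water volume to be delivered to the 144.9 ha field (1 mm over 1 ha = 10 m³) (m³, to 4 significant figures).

34470 m³

ET₀ = 0.26 × (0.46 × 19.3 + 8.13) = 0.26 × 17.008 = 4.4221 mm/d
ETc = Kc × ET₀ = 1.06 × 4.4221 = 4.6874 mm/d
Crop demand D = ETc × 7 d = 4.6874 × 7 = 32.812 mm
Pe = 0.60 × 19.0 = 11.400 mm
D − Pe = 32.812 − 11.400 = 21.412 mm
Gross irrigation = 21.412 / 0.90 = 23.791 mm
Volume = 23.791 mm × 144.9 ha × 10 = 34473.2 m³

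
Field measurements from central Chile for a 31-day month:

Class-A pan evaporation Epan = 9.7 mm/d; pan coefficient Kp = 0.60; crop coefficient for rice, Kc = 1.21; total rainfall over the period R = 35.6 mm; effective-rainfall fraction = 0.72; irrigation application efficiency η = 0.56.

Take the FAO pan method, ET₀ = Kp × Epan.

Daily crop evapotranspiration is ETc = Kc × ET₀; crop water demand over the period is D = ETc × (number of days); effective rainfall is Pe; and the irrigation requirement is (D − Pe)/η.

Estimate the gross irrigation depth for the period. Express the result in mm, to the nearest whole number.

344 mm

ET₀ = 0.60 × 9.7 = 5.8200 mm/d
ETc = Kc × ET₀ = 1.21 × 5.8200 = 7.0422 mm/d
Crop demand D = ETc × 31 d = 7.0422 × 31 = 218.308 mm
Pe = 0.72 × 35.6 = 25.632 mm
D − Pe = 218.308 − 25.632 = 192.676 mm
Gross irrigation = 192.676 / 0.56 = 344.064 mm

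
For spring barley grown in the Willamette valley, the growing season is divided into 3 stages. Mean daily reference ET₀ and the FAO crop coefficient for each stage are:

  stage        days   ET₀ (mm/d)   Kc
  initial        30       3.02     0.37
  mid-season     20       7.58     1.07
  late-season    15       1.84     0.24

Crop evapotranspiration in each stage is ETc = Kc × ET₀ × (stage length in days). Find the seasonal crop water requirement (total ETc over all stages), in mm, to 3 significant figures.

initial: 0.37 × 3.02 × 30 = 33.52 mm
mid-season: 1.07 × 7.58 × 20 = 162.21 mm
late-season: 0.24 × 1.84 × 15 = 6.62 mm
Seasonal total = 202.35 mm

202 mm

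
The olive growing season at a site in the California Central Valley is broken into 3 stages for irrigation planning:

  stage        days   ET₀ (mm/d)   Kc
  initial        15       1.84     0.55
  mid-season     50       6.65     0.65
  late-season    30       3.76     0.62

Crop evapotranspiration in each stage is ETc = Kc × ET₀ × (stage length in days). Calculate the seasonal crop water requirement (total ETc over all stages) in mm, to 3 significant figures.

initial: 0.55 × 1.84 × 15 = 15.18 mm
mid-season: 0.65 × 6.65 × 50 = 216.13 mm
late-season: 0.62 × 3.76 × 30 = 69.94 mm
Seasonal total = 301.25 mm

301 mm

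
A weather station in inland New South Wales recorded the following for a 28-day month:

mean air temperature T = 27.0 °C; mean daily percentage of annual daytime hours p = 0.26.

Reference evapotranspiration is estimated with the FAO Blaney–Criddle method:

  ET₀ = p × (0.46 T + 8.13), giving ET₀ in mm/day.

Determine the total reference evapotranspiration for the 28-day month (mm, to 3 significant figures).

ET₀ = 0.26 × (0.46 × 27.0 + 8.13) = 0.26 × 20.550 = 5.3430 mm/d
Monthly total = 5.3430 × 28 = 149.604 mm

150 mm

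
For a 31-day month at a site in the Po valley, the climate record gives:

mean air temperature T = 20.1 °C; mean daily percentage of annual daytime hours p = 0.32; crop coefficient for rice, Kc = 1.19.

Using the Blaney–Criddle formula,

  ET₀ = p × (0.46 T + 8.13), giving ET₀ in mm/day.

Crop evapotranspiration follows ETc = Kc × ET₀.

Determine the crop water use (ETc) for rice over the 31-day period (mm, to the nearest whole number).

205 mm

ET₀ = 0.32 × (0.46 × 20.1 + 8.13) = 0.32 × 17.376 = 5.5603 mm/d
ETc = Kc × ET₀ = 1.19 × 5.5603 = 6.6168 mm/d
Over 31 days: 6.6168 × 31 = 205.121 mm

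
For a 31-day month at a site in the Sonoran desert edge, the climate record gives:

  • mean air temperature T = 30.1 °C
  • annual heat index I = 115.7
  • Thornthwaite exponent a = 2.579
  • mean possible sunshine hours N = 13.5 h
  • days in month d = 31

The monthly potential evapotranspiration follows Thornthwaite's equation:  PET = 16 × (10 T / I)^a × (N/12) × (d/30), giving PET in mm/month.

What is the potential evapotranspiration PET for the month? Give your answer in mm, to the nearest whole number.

219 mm

10T/I = 10 × 30.1 / 115.7 = 2.6016
(10T/I)^a = 2.6016^2.579 = 11.7735
Uncorrected PET = 16 × 11.7735 = 188.376 mm
Correction = (N/12)(d/30) = (13.5/12)(31/30) = 1.1625
PET = 188.376 × 1.1625 = 218.987 mm/month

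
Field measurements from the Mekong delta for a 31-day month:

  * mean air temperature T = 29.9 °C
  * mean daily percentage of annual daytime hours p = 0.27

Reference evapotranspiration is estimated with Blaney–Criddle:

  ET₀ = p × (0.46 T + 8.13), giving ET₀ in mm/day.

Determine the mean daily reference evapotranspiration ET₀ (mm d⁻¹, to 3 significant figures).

5.91 mm d⁻¹

ET₀ = 0.27 × (0.46 × 29.9 + 8.13) = 0.27 × 21.884 = 5.9087 mm/d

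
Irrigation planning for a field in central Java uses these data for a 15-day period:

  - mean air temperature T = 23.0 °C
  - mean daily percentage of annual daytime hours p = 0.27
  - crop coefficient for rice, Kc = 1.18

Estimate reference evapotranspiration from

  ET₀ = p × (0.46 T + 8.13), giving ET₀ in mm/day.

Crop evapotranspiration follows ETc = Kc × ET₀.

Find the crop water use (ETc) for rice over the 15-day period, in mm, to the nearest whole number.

ET₀ = 0.27 × (0.46 × 23.0 + 8.13) = 0.27 × 18.710 = 5.0517 mm/d
ETc = Kc × ET₀ = 1.18 × 5.0517 = 5.9610 mm/d
Over 15 days: 5.9610 × 15 = 89.415 mm

89 mm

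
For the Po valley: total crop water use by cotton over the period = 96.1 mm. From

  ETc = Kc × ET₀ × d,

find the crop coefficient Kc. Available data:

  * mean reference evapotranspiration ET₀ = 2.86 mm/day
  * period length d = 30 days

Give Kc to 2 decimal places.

1.12

ETc = Kc × ET₀ × d  ⇒  Kc = ETc / (ET₀ × d)
Kc = 96.1 / (2.86 × 30) = 96.1 / 85.80 = 1.1200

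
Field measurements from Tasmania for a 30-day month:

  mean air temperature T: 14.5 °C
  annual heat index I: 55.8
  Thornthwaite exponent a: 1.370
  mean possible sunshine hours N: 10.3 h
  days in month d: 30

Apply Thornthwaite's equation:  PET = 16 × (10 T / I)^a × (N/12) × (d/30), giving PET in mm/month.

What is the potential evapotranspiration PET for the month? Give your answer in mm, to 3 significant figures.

50.8 mm

10T/I = 10 × 14.5 / 55.8 = 2.5986
(10T/I)^a = 2.5986^1.370 = 3.6999
Uncorrected PET = 16 × 3.6999 = 59.198 mm
Correction = (N/12)(d/30) = (10.3/12)(30/30) = 0.8583
PET = 59.198 × 0.8583 = 50.810 mm/month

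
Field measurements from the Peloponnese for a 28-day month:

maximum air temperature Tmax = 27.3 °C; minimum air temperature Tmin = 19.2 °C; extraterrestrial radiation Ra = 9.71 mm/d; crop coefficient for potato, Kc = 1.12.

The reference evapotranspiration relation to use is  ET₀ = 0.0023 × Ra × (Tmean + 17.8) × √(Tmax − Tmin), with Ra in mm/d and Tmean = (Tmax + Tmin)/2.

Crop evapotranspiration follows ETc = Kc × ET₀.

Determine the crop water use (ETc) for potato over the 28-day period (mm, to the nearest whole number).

82 mm

Tmean = (27.3 + 19.2)/2 = 23.25 °C
ET₀ = 0.0023 × 9.71 × (23.25 + 17.8) × √8.1 = 0.0023 × 9.71 × 41.05 × 2.8460 = 2.6091 mm/d
ETc = Kc × ET₀ = 1.12 × 2.6091 = 2.9222 mm/d
Over 28 days: 2.9222 × 28 = 81.822 mm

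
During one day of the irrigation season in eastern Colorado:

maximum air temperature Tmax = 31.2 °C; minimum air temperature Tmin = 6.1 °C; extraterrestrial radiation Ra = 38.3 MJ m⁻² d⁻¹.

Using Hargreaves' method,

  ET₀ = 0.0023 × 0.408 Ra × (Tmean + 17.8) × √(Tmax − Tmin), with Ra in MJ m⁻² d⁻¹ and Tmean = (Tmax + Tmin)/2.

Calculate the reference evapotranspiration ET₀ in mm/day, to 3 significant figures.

6.56 mm/day

Tmean = (31.2 + 6.1)/2 = 18.65 °C
0.408 Ra = 0.408 × 38.3 = 15.6264 mm/d equivalent
ET₀ = 0.0023 × 15.6264 × (18.65 + 17.8) × √25.1 = 0.0023 × 15.6264 × 36.45 × 5.0100 = 6.5633 mm/d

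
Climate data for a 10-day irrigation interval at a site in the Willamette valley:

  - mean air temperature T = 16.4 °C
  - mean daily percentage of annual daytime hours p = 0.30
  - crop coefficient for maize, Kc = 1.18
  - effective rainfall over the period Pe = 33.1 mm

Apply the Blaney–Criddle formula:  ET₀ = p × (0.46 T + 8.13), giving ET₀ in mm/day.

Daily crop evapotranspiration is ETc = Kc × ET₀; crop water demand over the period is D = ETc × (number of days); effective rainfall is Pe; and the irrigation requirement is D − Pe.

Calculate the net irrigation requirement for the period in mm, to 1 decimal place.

ET₀ = 0.30 × (0.46 × 16.4 + 8.13) = 0.30 × 15.674 = 4.7022 mm/d
ETc = Kc × ET₀ = 1.18 × 4.7022 = 5.5486 mm/d
Crop demand D = ETc × 10 d = 5.5486 × 10 = 55.486 mm
D − Pe = 55.486 − 33.1 = 22.386 mm

22.4 mm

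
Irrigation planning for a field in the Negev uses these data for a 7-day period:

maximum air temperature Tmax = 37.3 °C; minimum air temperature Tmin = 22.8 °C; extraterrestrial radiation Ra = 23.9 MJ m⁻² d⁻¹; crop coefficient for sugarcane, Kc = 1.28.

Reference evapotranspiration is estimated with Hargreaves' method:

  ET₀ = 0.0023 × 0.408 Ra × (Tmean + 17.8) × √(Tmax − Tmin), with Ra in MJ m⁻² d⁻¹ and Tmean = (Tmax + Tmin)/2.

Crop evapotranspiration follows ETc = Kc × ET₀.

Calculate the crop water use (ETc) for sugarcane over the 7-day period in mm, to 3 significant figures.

Tmean = (37.3 + 22.8)/2 = 30.05 °C
0.408 Ra = 0.408 × 23.9 = 9.7512 mm/d equivalent
ET₀ = 0.0023 × 9.7512 × (30.05 + 17.8) × √14.5 = 0.0023 × 9.7512 × 47.85 × 3.8079 = 4.0865 mm/d
ETc = Kc × ET₀ = 1.28 × 4.0865 = 5.2307 mm/d
Over 7 days: 5.2307 × 7 = 36.615 mm

36.6 mm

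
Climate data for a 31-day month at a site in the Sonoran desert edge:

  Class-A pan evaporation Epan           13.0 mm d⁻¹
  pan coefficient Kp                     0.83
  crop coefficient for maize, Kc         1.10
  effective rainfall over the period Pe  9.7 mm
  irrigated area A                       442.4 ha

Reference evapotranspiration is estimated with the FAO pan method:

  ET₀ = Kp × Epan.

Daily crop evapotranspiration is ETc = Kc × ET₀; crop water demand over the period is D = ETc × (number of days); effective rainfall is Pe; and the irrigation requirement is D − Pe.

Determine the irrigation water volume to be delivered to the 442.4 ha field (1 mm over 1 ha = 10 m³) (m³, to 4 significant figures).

1585000 m³

ET₀ = 0.83 × 13.0 = 10.7900 mm/d
ETc = Kc × ET₀ = 1.10 × 10.7900 = 11.8690 mm/d
Crop demand D = ETc × 31 d = 11.8690 × 31 = 367.939 mm
D − Pe = 367.939 − 9.7 = 358.239 mm
Volume = 358.239 mm × 442.4 ha × 10 = 1584849.3 m³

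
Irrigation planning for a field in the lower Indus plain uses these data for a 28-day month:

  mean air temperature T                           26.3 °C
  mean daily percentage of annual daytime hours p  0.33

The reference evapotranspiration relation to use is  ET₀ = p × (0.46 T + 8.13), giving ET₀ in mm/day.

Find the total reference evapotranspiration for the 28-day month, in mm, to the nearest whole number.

ET₀ = 0.33 × (0.46 × 26.3 + 8.13) = 0.33 × 20.228 = 6.6752 mm/d
Monthly total = 6.6752 × 28 = 186.906 mm

187 mm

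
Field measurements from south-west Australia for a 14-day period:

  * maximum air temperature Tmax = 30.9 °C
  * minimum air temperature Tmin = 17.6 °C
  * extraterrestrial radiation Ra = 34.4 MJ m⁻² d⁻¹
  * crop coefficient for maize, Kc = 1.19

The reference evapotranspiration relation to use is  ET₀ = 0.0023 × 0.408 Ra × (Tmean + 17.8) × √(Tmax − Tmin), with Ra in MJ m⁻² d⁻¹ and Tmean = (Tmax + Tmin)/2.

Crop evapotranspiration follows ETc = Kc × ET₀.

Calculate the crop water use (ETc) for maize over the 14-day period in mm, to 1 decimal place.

Tmean = (30.9 + 17.6)/2 = 24.25 °C
0.408 Ra = 0.408 × 34.4 = 14.0352 mm/d equivalent
ET₀ = 0.0023 × 14.0352 × (24.25 + 17.8) × √13.3 = 0.0023 × 14.0352 × 42.05 × 3.6469 = 4.9504 mm/d
ETc = Kc × ET₀ = 1.19 × 4.9504 = 5.8910 mm/d
Over 14 days: 5.8910 × 14 = 82.474 mm

82.5 mm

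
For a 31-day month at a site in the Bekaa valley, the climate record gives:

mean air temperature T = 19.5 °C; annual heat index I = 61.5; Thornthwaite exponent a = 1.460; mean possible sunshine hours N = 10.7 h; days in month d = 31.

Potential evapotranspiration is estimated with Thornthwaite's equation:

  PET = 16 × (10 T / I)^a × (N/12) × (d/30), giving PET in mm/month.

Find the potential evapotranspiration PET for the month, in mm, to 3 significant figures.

10T/I = 10 × 19.5 / 61.5 = 3.1707
(10T/I)^a = 3.1707^1.460 = 5.3912
Uncorrected PET = 16 × 5.3912 = 86.259 mm
Correction = (N/12)(d/30) = (10.7/12)(31/30) = 0.9214
PET = 86.259 × 0.9214 = 79.479 mm/month

79.5 mm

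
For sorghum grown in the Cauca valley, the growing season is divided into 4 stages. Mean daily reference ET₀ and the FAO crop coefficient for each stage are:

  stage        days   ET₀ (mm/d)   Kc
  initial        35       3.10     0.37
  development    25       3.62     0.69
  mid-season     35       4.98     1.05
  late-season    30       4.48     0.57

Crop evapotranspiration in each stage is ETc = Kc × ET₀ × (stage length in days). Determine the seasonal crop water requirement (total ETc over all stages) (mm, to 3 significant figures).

362 mm

initial: 0.37 × 3.10 × 35 = 40.15 mm
development: 0.69 × 3.62 × 25 = 62.45 mm
mid-season: 1.05 × 4.98 × 35 = 183.02 mm
late-season: 0.57 × 4.48 × 30 = 76.61 mm
Seasonal total = 362.23 mm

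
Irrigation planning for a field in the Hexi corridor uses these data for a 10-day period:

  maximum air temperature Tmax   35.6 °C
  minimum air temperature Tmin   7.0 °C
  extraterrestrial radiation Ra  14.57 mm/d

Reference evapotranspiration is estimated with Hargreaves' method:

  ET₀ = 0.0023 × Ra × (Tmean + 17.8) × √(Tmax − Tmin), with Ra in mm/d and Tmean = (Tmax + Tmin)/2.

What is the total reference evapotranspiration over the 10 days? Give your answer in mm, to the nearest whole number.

Tmean = (35.6 + 7.0)/2 = 21.30 °C
ET₀ = 0.0023 × 14.57 × (21.30 + 17.8) × √28.6 = 0.0023 × 14.57 × 39.10 × 5.3479 = 7.0072 mm/d
Over 10 days: 7.0072 × 10 = 70.072 mm

70 mm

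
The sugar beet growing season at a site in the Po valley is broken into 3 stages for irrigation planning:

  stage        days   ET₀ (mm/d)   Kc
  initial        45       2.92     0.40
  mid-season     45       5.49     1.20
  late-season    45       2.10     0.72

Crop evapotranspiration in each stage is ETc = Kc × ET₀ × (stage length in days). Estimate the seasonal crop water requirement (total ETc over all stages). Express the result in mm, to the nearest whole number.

initial: 0.40 × 2.92 × 45 = 52.56 mm
mid-season: 1.20 × 5.49 × 45 = 296.46 mm
late-season: 0.72 × 2.10 × 45 = 68.04 mm
Seasonal total = 417.06 mm

417 mm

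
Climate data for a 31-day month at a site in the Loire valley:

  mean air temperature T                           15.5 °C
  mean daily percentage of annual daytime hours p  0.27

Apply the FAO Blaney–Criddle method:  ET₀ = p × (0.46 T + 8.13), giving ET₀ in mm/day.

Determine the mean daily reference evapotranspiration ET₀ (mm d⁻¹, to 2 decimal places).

4.12 mm d⁻¹

ET₀ = 0.27 × (0.46 × 15.5 + 8.13) = 0.27 × 15.260 = 4.1202 mm/d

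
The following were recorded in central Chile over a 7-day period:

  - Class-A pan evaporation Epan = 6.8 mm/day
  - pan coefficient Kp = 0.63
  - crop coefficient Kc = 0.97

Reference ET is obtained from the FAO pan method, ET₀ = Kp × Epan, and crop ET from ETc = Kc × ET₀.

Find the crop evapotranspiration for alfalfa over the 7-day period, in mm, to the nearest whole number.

29 mm

ET₀ = 0.63 × 6.8 = 4.2840 mm/d
ETc = Kc × ET₀ = 0.97 × 4.2840 = 4.1555 mm/d
Over 7 days: 4.1555 × 7 = 29.089 mm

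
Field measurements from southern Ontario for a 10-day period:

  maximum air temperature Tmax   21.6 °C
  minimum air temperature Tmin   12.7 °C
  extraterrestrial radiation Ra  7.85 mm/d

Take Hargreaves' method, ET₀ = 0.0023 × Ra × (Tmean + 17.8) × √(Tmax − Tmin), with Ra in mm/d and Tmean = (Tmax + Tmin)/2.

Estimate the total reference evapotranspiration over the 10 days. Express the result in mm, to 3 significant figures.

18.8 mm

Tmean = (21.6 + 12.7)/2 = 17.15 °C
ET₀ = 0.0023 × 7.85 × (17.15 + 17.8) × √8.9 = 0.0023 × 7.85 × 34.95 × 2.9833 = 1.8825 mm/d
Over 10 days: 1.8825 × 10 = 18.825 mm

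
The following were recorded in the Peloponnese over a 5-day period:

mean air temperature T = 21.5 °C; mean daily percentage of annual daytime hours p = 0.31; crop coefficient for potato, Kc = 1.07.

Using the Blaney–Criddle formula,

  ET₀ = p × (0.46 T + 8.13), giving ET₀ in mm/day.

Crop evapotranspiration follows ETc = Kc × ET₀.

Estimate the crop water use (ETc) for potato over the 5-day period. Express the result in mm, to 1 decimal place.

ET₀ = 0.31 × (0.46 × 21.5 + 8.13) = 0.31 × 18.020 = 5.5862 mm/d
ETc = Kc × ET₀ = 1.07 × 5.5862 = 5.9772 mm/d
Over 5 days: 5.9772 × 5 = 29.886 mm

29.9 mm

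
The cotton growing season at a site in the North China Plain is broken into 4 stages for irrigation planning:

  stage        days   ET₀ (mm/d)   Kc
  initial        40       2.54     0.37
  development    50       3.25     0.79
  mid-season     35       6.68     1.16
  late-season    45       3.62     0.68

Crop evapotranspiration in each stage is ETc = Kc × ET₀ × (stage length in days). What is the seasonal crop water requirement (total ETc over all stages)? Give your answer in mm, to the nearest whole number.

548 mm

initial: 0.37 × 2.54 × 40 = 37.59 mm
development: 0.79 × 3.25 × 50 = 128.38 mm
mid-season: 1.16 × 6.68 × 35 = 271.21 mm
late-season: 0.68 × 3.62 × 45 = 110.77 mm
Seasonal total = 547.95 mm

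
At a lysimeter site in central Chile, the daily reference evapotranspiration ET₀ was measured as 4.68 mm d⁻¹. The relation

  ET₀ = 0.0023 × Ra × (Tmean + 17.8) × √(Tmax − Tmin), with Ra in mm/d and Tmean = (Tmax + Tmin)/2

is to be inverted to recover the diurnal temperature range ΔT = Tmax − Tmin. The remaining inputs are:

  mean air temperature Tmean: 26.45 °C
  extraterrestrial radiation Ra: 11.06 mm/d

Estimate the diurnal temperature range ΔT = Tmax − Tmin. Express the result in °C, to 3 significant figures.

17.3 °C

√ΔT = ET₀ / [0.0023 × Ra × (Tmean+17.8)] = 4.68 / (0.0023 × 11.06 × 44.25) = 4.1577
ΔT = 4.1577² = 17.286 °C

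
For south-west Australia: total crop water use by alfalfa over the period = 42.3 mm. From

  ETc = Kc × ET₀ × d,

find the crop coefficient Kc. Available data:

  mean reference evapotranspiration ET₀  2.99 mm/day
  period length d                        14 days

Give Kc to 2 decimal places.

1.01

ETc = Kc × ET₀ × d  ⇒  Kc = ETc / (ET₀ × d)
Kc = 42.3 / (2.99 × 14) = 42.3 / 41.86 = 1.0105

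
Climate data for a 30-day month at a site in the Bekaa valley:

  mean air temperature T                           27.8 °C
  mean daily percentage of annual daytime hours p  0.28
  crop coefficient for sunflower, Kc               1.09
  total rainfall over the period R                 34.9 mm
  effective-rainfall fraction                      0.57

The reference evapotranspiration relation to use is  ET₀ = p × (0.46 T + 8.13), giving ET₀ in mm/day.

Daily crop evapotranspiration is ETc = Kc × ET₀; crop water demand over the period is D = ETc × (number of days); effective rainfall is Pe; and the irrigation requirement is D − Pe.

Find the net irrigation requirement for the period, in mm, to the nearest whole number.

172 mm

ET₀ = 0.28 × (0.46 × 27.8 + 8.13) = 0.28 × 20.918 = 5.8570 mm/d
ETc = Kc × ET₀ = 1.09 × 5.8570 = 6.3841 mm/d
Crop demand D = ETc × 30 d = 6.3841 × 30 = 191.523 mm
Pe = 0.57 × 34.9 = 19.893 mm
D − Pe = 191.523 − 19.893 = 171.630 mm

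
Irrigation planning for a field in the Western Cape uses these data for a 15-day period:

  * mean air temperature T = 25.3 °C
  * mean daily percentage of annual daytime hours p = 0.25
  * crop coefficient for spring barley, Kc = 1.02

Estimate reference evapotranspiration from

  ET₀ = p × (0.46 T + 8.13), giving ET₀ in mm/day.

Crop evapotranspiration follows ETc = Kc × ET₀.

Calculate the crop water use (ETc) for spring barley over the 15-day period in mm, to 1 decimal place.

ET₀ = 0.25 × (0.46 × 25.3 + 8.13) = 0.25 × 19.768 = 4.9420 mm/d
ETc = Kc × ET₀ = 1.02 × 4.9420 = 5.0408 mm/d
Over 15 days: 5.0408 × 15 = 75.612 mm

75.6 mm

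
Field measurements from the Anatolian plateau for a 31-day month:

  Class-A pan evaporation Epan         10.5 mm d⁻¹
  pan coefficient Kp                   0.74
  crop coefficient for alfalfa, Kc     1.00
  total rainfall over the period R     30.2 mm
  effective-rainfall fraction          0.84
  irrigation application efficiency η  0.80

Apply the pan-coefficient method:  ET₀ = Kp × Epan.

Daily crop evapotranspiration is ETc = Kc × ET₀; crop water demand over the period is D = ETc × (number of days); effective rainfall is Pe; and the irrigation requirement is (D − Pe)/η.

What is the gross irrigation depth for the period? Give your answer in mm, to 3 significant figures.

ET₀ = 0.74 × 10.5 = 7.7700 mm/d
ETc = Kc × ET₀ = 1.00 × 7.7700 = 7.7700 mm/d
Crop demand D = ETc × 31 d = 7.7700 × 31 = 240.870 mm
Pe = 0.84 × 30.2 = 25.368 mm
D − Pe = 240.870 − 25.368 = 215.502 mm
Gross irrigation = 215.502 / 0.80 = 269.378 mm

269 mm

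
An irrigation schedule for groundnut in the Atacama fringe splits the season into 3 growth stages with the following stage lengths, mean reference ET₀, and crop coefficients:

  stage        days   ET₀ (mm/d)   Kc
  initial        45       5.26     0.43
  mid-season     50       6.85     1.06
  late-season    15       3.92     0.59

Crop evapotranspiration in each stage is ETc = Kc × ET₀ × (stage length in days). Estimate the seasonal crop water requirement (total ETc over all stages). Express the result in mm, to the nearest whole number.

initial: 0.43 × 5.26 × 45 = 101.78 mm
mid-season: 1.06 × 6.85 × 50 = 363.05 mm
late-season: 0.59 × 3.92 × 15 = 34.69 mm
Seasonal total = 499.52 mm

500 mm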